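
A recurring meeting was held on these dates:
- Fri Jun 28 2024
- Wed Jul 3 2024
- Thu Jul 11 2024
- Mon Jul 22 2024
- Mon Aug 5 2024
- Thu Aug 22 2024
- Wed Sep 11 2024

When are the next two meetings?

Gaps: 5, 8, 11, 14, 17, 20 days — each gap is 3 larger than the previous one.
Next gap: 23 days. Wed Sep 11 2024 + 23 days = Fri Oct 4 2024.
Next gap: 26 days. Fri Oct 4 2024 + 26 days = Wed Oct 30 2024.

Fri Oct 4 2024, Wed Oct 30 2024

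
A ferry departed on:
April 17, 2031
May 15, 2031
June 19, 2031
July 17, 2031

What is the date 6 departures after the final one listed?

January 15, 2032

Gaps: 28, 35, 28 days — a mix of 28 and 35. Every date is a Thursday.
Each is the 3rd Thursday of its month.
August 2031 — 3rd Thursday is August 21, 2031.
3rd Thursday of September 2031: September 18, 2031.
3rd Thursday of October 2031: October 16, 2031.
3rd Thursday of November 2031: November 20, 2031.
3rd Thursday of December 2031: December 18, 2031.
3rd Thursday of January 2032: January 15, 2032.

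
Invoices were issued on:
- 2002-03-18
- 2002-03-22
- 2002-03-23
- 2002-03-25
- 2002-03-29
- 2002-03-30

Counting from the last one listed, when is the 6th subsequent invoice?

Every event lands on a Monday or Friday or Saturday (gaps cycle 4, 1, 2, 4, 1).
So the schedule is: every Monday, Friday and Saturday.
Next Monday: 2002-04-01.
Next Friday: 2002-04-05.
Next Saturday: 2002-04-06.
Next Monday: 2002-04-08.
Next Friday: 2002-04-12.
The following Saturday is 2002-04-13.

2002-04-13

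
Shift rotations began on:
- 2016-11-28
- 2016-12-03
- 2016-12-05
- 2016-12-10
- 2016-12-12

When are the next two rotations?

2016-12-17, 2016-12-19

Every event lands on a Monday or Saturday (gaps cycle 5, 2, 5, 2).
So the schedule is: every Monday and Saturday.
Next Saturday: 2016-12-17.
The following Monday is 2016-12-19.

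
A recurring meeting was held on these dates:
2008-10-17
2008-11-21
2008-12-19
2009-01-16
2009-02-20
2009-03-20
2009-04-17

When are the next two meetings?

Gaps: 35, 28, 28, 35, 28, 28 days — a mix of 28 and 35. Every date is a Friday.
Each is the 3rd Friday of its month.
3rd Friday of May 2009: 2009-05-15.
June 2009 — 3rd Friday is 2009-06-19.

2009-05-15, 2009-06-19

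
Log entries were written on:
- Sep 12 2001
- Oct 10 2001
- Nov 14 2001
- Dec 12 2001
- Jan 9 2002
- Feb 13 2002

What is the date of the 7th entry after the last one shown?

All dates are Wednesdays, 28, 35, 28, 28, 35 days apart.
Specifically, the 2nd Wednesday of each month.
March 2002 — 2nd Wednesday is Mar 13 2002.
April 2002 — 2nd Wednesday is Apr 10 2002.
May 2002 — 2nd Wednesday is May 8 2002.
June 2002 — 2nd Wednesday is Jun 12 2002.
July 2002 — 2nd Wednesday is Jul 10 2002.
2nd Wednesday of August 2002: Aug 14 2002.
September 2002 — 2nd Wednesday is Sep 11 2002.

Sep 11 2002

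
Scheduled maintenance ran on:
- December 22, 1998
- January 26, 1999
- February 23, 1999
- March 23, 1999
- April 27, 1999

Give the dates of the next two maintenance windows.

Gaps: 35, 28, 28, 35 days — a mix of 28 and 35. Every date is a Tuesday.
Each is the 4th Tuesday of its month.
4th Tuesday of May 1999: May 25, 1999.
June 1999 — 4th Tuesday is June 22, 1999.

May 25, 1999; June 22, 1999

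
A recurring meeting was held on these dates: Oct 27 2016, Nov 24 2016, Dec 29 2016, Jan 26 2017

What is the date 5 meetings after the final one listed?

These are Thursdays with 28, 35, 28-day gaps.
Each is the final Thursday of its month — Dec 29 2016 is past the 28th, so '4th Thursday' doesn't fit.
February 2017 ends with Thursday Feb 23 2017.
Last Thursday of March 2017: Mar 30 2017.
Last Thursday of April 2017: Apr 27 2017.
Last Thursday of May 2017: May 25 2017.
June 2017 ends with Thursday Jun 29 2017.

Jun 29 2017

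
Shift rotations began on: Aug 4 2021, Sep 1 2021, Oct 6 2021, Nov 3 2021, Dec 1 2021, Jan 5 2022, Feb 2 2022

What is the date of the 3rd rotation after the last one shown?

May 4 2022

These are Wednesdays at 28- or 35-day spacing (28, 35, 28, 28, 35, 28).
The pattern: 1st Wednesday of the month.
March 2022 — 1st Wednesday is Mar 2 2022.
1st Wednesday of April 2022: Apr 6 2022.
May 2022 — 1st Wednesday is May 4 2022.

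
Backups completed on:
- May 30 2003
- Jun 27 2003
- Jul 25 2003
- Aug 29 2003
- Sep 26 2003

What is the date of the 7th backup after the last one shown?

Apr 30 2004

All Fridays; the gaps (28, 28, 35, 28) vary with month length.
This is the last Friday of each month.
October 2003 ends with Friday Oct 31 2003.
Last Friday of November 2003: Nov 28 2003.
Last Friday of December 2003: Dec 26 2003.
Last Friday of January 2004: Jan 30 2004.
February 2004 ends with Friday Feb 27 2004.
Last Friday of March 2004: Mar 26 2004.
April 2004 ends with Friday Apr 30 2004.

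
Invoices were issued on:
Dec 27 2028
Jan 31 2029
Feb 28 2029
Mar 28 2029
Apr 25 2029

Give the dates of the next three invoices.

May 30 2029, Jun 27 2029, Jul 25 2029

Every date is a Wednesday; gaps 35, 28, 28, 28 days.
Each is the last Wednesday of its month (at least one falls on the 29th or later, ruling out '4th Wednesday').
May 2029 ends with Wednesday May 30 2029.
June 2029 ends with Wednesday Jun 27 2029.
Last Wednesday of July 2029: Jul 25 2029.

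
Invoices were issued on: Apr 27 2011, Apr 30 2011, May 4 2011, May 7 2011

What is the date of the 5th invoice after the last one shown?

May 25 2011

Gaps: 3, 4, 3 days — not constant, but cyclic with period 2.
The events fall on every Wednesday and Saturday.
The following Wednesday is May 11 2011.
The following Saturday is May 14 2011.
The following Wednesday is May 18 2011.
The following Saturday is May 21 2011.
The following Wednesday is May 25 2011.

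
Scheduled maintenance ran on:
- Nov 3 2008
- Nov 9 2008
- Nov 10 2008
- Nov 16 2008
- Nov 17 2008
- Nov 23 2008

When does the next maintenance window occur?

Nov 24 2008

The gap pattern 6, 1, 6, 1, 6 repeats every 2 events.
These are the Mondays and Sundays of each week.
Next Monday: Nov 24 2008.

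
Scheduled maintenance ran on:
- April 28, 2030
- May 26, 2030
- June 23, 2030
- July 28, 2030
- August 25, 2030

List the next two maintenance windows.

September 22, 2030; October 27, 2030

Gaps: 28, 28, 35, 28 days — a mix of 28 and 35. Every date is a Sunday.
Each is the 4th Sunday of its month.
September 2030 — 4th Sunday is September 22, 2030.
4th Sunday of October 2030: October 27, 2030.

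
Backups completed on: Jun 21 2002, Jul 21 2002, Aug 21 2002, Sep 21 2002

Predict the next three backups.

Gaps: 30, 31, 31 days — not constant. Every event is on the 21st of the month.
Pattern: the 21st of each month.
October 2002: Oct 21 2002.
Next: November 2002 → Nov 21 2002.
December 2002: Dec 21 2002.

Oct 21 2002, Nov 21 2002, Dec 21 2002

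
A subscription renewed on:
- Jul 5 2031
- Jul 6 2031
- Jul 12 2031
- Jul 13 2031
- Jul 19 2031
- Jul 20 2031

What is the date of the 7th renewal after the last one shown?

Aug 16 2031

Every event lands on a Saturday or Sunday (gaps cycle 1, 6, 1, 6, 1).
So the schedule is: every Saturday and Sunday.
The following Saturday is Jul 26 2031.
The following Sunday is Jul 27 2031.
Next Saturday: Aug 2 2031.
The following Sunday is Aug 3 2031.
Next Saturday: Aug 9 2031.
The following Sunday is Aug 10 2031.
The following Saturday is Aug 16 2031.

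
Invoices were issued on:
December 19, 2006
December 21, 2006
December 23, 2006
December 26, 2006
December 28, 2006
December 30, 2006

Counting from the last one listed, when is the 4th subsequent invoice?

January 9, 2007

The gap pattern 2, 2, 3, 2, 2 repeats every 3 events.
These are the Tuesdays, Thursdays and Saturdays of each week.
The following Tuesday is January 2, 2007.
Next Thursday: January 4, 2007.
The following Saturday is January 6, 2007.
The following Tuesday is January 9, 2007.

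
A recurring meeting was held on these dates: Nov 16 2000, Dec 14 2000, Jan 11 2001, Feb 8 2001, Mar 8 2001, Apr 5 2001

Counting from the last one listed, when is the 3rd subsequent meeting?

Every event comes 28 days after the last (28, 28, 28, 28, 28).
Apr 5 2001 + 28 days = May 3 2001.
May 3 2001 + 28 days = May 31 2001.
May 31 2001 + 28 days = Jun 28 2001.

Jun 28 2001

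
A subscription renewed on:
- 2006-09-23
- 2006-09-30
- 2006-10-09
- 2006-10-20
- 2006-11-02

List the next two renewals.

2006-11-17, 2006-12-04

The spacing grows by 2 each time: 7, 9, 11, 13 days.
Next gap: 15 days. 2006-11-02 + 15 days = 2006-11-17.
Next gap: 17 days. 2006-11-17 + 17 days = 2006-12-04.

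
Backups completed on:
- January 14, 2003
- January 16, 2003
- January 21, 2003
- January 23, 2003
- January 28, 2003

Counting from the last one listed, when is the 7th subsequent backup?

February 20, 2003

The gap pattern 2, 5, 2, 5 repeats every 2 events.
These are the Tuesdays and Thursdays of each week.
Next Thursday: January 30, 2003.
Next Tuesday: February 4, 2003.
Next Thursday: February 6, 2003.
Next Tuesday: February 11, 2003.
Next Thursday: February 13, 2003.
The following Tuesday is February 18, 2003.
Next Thursday: February 20, 2003.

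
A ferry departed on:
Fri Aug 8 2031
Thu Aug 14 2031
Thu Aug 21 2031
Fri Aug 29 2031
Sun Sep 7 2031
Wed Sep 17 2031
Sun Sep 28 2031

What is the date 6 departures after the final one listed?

Wed Dec 24 2031

The spacing grows by 1 each time: 6, 7, 8, 9, 10, 11 days.
Next gap: 12 days. Sun Sep 28 2031 + 12 days = Fri Oct 10 2031.
Next gap: 13 days. Fri Oct 10 2031 + 13 days = Thu Oct 23 2031.
Next gap: 14 days. Thu Oct 23 2031 + 14 days = Thu Nov 6 2031.
Next gap: 15 days. Thu Nov 6 2031 + 15 days = Fri Nov 21 2031.
Next gap: 16 days. Fri Nov 21 2031 + 16 days = Sun Dec 7 2031.
Next gap: 17 days. Sun Dec 7 2031 + 17 days = Wed Dec 24 2031.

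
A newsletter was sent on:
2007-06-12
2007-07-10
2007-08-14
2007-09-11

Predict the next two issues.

2007-10-09, 2007-11-13

These are Tuesdays at 28- or 35-day spacing (28, 35, 28).
The pattern: 2nd Tuesday of the month.
2nd Tuesday of October 2007: 2007-10-09.
2nd Tuesday of November 2007: 2007-11-13.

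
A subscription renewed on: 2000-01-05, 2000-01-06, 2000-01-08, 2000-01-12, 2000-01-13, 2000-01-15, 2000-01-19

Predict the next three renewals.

2000-01-20, 2000-01-22, 2000-01-26

Gaps: 1, 2, 4, 1, 2, 4 days — not constant, but cyclic with period 3.
The events fall on every Wednesday, Thursday and Saturday.
Next Thursday: 2000-01-20.
The following Saturday is 2000-01-22.
The following Wednesday is 2000-01-26.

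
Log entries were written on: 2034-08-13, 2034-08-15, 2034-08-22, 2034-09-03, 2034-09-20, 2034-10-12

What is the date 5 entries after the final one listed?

Intervals are 2, 7, 12, 17, 22 days — an arithmetic progression with common difference 5.
Next gap: 27 days. 2034-10-12 + 27 days = 2034-11-08.
Next gap: 32 days. 2034-11-08 + 32 days = 2034-12-10.
Next gap: 37 days. 2034-12-10 + 37 days = 2035-01-16.
Next gap: 42 days. 2035-01-16 + 42 days = 2035-02-27.
Next gap: 47 days. 2035-02-27 + 47 days = 2035-04-15.

2035-04-15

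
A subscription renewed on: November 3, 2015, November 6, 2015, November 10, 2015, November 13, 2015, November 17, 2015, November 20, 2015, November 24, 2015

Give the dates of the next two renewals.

November 27, 2015; December 1, 2015

Gaps: 3, 4, 3, 4, 3, 4 days — not constant, but cyclic with period 2.
The events fall on every Tuesday and Friday.
Next Friday: November 27, 2015.
The following Tuesday is December 1, 2015.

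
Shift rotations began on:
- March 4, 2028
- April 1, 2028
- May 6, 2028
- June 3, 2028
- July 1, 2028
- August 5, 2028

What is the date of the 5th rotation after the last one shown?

January 6, 2029

These are Saturdays at 28- or 35-day spacing (28, 35, 28, 28, 35).
The pattern: 1st Saturday of the month.
September 2028 — 1st Saturday is September 2, 2028.
1st Saturday of October 2028: October 7, 2028.
November 2028 — 1st Saturday is November 4, 2028.
December 2028 — 1st Saturday is December 2, 2028.
1st Saturday of January 2029: January 6, 2029.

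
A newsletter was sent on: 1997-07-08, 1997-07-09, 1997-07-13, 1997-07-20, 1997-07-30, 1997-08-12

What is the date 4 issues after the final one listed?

The spacing grows by 3 each time: 1, 4, 7, 10, 13 days.
Next gap: 16 days. 1997-08-12 + 16 days = 1997-08-28.
Next gap: 19 days. 1997-08-28 + 19 days = 1997-09-16.
Next gap: 22 days. 1997-09-16 + 22 days = 1997-10-08.
Next gap: 25 days. 1997-10-08 + 25 days = 1997-11-02.

1997-11-02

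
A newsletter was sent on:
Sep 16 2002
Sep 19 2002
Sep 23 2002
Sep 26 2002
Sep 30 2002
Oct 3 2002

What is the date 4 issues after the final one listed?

Oct 17 2002

Every event lands on a Monday or Thursday (gaps cycle 3, 4, 3, 4, 3).
So the schedule is: every Monday and Thursday.
Next Monday: Oct 7 2002.
Next Thursday: Oct 10 2002.
The following Monday is Oct 14 2002.
The following Thursday is Oct 17 2002.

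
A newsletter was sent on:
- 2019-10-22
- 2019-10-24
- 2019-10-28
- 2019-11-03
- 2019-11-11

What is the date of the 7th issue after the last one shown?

2020-03-02

The spacing grows by 2 each time: 2, 4, 6, 8 days.
Next gap: 10 days. 2019-11-11 + 10 days = 2019-11-21.
Next gap: 12 days. 2019-11-21 + 12 days = 2019-12-03.
Next gap: 14 days. 2019-12-03 + 14 days = 2019-12-17.
Next gap: 16 days. 2019-12-17 + 16 days = 2020-01-02.
Next gap: 18 days. 2020-01-02 + 18 days = 2020-01-20.
Next gap: 20 days. 2020-01-20 + 20 days = 2020-02-09.
Next gap: 22 days. 2020-02-09 + 22 days = 2020-03-02.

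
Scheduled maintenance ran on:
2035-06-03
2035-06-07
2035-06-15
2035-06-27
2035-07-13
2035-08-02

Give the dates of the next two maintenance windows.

2035-08-26, 2035-09-23

Intervals are 4, 8, 12, 16, 20 days — an arithmetic progression with common difference 4.
Next gap: 24 days. 2035-08-02 + 24 days = 2035-08-26.
Next gap: 28 days. 2035-08-26 + 28 days = 2035-09-23.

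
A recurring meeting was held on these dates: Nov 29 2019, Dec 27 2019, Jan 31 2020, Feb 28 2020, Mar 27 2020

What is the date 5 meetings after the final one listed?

Aug 28 2020

Every date is a Friday; gaps 28, 35, 28, 28 days.
Each is the last Friday of its month (at least one falls on the 29th or later, ruling out '4th Friday').
Last Friday of April 2020: Apr 24 2020.
May 2020 ends with Friday May 29 2020.
June 2020 ends with Friday Jun 26 2020.
July 2020 ends with Friday Jul 31 2020.
Last Friday of August 2020: Aug 28 2020.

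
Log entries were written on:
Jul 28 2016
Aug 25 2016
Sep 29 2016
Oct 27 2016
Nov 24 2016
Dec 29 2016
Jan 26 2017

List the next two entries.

Every date is a Thursday; gaps 28, 35, 28, 28, 35, 28 days.
Each is the last Thursday of its month (at least one falls on the 29th or later, ruling out '4th Thursday').
Last Thursday of February 2017: Feb 23 2017.
March 2017 ends with Thursday Mar 30 2017.

Feb 23 2017, Mar 30 2017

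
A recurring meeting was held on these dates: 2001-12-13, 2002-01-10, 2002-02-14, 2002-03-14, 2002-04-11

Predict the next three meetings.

These are Thursdays at 28- or 35-day spacing (28, 35, 28, 28).
The pattern: 2nd Thursday of the month.
2nd Thursday of May 2002: 2002-05-09.
June 2002 — 2nd Thursday is 2002-06-13.
July 2002 — 2nd Thursday is 2002-07-11.

2002-05-09, 2002-06-13, 2002-07-11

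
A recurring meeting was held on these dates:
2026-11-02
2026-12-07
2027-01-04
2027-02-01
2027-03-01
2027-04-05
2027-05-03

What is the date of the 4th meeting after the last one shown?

2027-09-06

Gaps: 35, 28, 28, 28, 35, 28 days — a mix of 28 and 35. Every date is a Monday.
Each is the 1st Monday of its month.
June 2027 — 1st Monday is 2027-06-07.
1st Monday of July 2027: 2027-07-05.
August 2027 — 1st Monday is 2027-08-02.
September 2027 — 1st Monday is 2027-09-06.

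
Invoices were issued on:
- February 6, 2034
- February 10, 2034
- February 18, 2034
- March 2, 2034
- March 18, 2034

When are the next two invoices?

April 7, 2034; May 1, 2034

Gaps: 4, 8, 12, 16 days — each gap is 4 larger than the previous one.
Next gap: 20 days. March 18, 2034 + 20 days = April 7, 2034.
Next gap: 24 days. April 7, 2034 + 24 days = May 1, 2034.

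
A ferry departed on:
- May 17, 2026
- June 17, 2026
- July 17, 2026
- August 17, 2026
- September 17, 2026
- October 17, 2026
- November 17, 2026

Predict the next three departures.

Each date is the 17th; the gaps (31, 30, 31, 31, 30, 31) track the month lengths.
The rule is the 17th of each month.
Next: December 2026 → December 17, 2026.
January 2027: January 17, 2027.
February 2027: February 17, 2027.

December 17, 2026; January 17, 2027; February 17, 2027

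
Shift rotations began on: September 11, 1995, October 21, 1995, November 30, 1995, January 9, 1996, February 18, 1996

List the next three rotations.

March 29, 1996; May 8, 1996; June 17, 1996

Every event comes 40 days after the last (40, 40, 40, 40).
February 18, 1996 + 40 days = March 29, 1996.
March 29, 1996 + 40 days = May 8, 1996.
May 8, 1996 + 40 days = June 17, 1996.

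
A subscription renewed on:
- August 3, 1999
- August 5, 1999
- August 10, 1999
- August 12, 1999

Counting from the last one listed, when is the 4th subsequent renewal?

August 26, 1999

The gap pattern 2, 5, 2 repeats every 2 events.
These are the Tuesdays and Thursdays of each week.
Next Tuesday: August 17, 1999.
The following Thursday is August 19, 1999.
The following Tuesday is August 24, 1999.
The following Thursday is August 26, 1999.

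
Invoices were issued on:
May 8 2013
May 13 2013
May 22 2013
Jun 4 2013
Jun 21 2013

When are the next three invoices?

Intervals are 5, 9, 13, 17 days — an arithmetic progression with common difference 4.
Next gap: 21 days. Jun 21 2013 + 21 days = Jul 12 2013.
Next gap: 25 days. Jul 12 2013 + 25 days = Aug 6 2013.
Next gap: 29 days. Aug 6 2013 + 29 days = Sep 4 2013.

Jul 12 2013, Aug 6 2013, Sep 4 2013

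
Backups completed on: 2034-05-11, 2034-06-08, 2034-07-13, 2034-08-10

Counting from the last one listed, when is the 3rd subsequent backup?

All dates are Thursdays, 28, 35, 28 days apart.
Specifically, the 2nd Thursday of each month.
September 2034 — 2nd Thursday is 2034-09-14.
October 2034 — 2nd Thursday is 2034-10-12.
2nd Thursday of November 2034: 2034-11-09.

2034-11-09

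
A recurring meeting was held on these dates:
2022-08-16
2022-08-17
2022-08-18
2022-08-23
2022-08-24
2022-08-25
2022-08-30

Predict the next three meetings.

2022-08-31, 2022-09-01, 2022-09-06

Every event lands on a Tuesday or Wednesday or Thursday (gaps cycle 1, 1, 5, 1, 1, 5).
So the schedule is: every Tuesday, Wednesday and Thursday.
The following Wednesday is 2022-08-31.
The following Thursday is 2022-09-01.
Next Tuesday: 2022-09-06.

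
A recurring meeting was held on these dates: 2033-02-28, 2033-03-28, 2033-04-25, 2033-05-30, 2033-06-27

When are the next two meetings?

2033-07-25, 2033-08-29

All Mondays; the gaps (28, 28, 35, 28) vary with month length.
This is the last Monday of each month.
July 2033 ends with Monday 2033-07-25.
August 2033 ends with Monday 2033-08-29.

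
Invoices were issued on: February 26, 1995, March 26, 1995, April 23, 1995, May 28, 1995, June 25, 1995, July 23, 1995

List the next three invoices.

These are Sundays at 28- or 35-day spacing (28, 28, 35, 28, 28).
The pattern: 4th Sunday of the month.
August 1995 — 4th Sunday is August 27, 1995.
4th Sunday of September 1995: September 24, 1995.
4th Sunday of October 1995: October 22, 1995.

August 27, 1995; September 24, 1995; October 22, 1995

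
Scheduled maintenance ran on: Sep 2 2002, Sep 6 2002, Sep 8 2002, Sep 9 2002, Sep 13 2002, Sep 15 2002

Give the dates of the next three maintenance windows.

The gap pattern 4, 2, 1, 4, 2 repeats every 3 events.
These are the Mondays, Fridays and Sundays of each week.
The following Monday is Sep 16 2002.
The following Friday is Sep 20 2002.
The following Sunday is Sep 22 2002.

Sep 16 2002, Sep 20 2002, Sep 22 2002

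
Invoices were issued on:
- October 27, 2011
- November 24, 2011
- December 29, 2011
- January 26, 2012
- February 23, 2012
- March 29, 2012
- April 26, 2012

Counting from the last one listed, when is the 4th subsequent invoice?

Every date is a Thursday; gaps 28, 35, 28, 28, 35, 28 days.
Each is the last Thursday of its month (at least one falls on the 29th or later, ruling out '4th Thursday').
May 2012 ends with Thursday May 31, 2012.
June 2012 ends with Thursday June 28, 2012.
Last Thursday of July 2012: July 26, 2012.
August 2012 ends with Thursday August 30, 2012.

August 30, 2012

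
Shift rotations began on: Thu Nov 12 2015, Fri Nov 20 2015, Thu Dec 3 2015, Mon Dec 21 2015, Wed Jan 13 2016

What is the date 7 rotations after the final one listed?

The spacing grows by 5 each time: 8, 13, 18, 23 days.
Next gap: 28 days. Wed Jan 13 2016 + 28 days = Wed Feb 10 2016.
Next gap: 33 days. Wed Feb 10 2016 + 33 days = Mon Mar 14 2016.
Next gap: 38 days. Mon Mar 14 2016 + 38 days = Thu Apr 21 2016.
Next gap: 43 days. Thu Apr 21 2016 + 43 days = Fri Jun 3 2016.
Next gap: 48 days. Fri Jun 3 2016 + 48 days = Thu Jul 21 2016.
Next gap: 53 days. Thu Jul 21 2016 + 53 days = Mon Sep 12 2016.
Next gap: 58 days. Mon Sep 12 2016 + 58 days = Wed Nov 9 2016.

Wed Nov 9 2016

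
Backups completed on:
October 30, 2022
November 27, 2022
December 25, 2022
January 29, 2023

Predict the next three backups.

February 26, 2023; March 26, 2023; April 30, 2023

These are Sundays with 28, 28, 35-day gaps.
Each is the final Sunday of its month — October 30, 2022 is past the 28th, so '4th Sunday' doesn't fit.
February 2023 ends with Sunday February 26, 2023.
March 2023 ends with Sunday March 26, 2023.
Last Sunday of April 2023: April 30, 2023.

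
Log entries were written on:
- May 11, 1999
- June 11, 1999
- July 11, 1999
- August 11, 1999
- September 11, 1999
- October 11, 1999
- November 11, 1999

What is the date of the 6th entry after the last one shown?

May 11, 2000

Each date is the 11th; the gaps (31, 30, 31, 31, 30, 31) track the month lengths.
The rule is the 11th of each month.
December 1999: December 11, 1999.
January 2000: January 11, 2000.
Next: February 2000 → February 11, 2000.
March 2000: March 11, 2000.
Next: April 2000 → April 11, 2000.
May 2000: May 11, 2000.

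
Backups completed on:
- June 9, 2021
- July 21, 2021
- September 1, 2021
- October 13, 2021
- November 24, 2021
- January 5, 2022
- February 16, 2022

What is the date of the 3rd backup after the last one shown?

June 22, 2022

Every event comes 42 days after the last (42, 42, 42, 42, 42, 42).
February 16, 2022 + 42 days = March 30, 2022.
March 30, 2022 + 42 days = May 11, 2022.
May 11, 2022 + 42 days = June 22, 2022.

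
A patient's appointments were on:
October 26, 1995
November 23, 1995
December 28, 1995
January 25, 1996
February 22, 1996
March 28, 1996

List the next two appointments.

April 25, 1996; May 23, 1996

Gaps: 28, 35, 28, 28, 35 days — a mix of 28 and 35. Every date is a Thursday.
Each is the 4th Thursday of its month.
4th Thursday of April 1996: April 25, 1996.
4th Thursday of May 1996: May 23, 1996.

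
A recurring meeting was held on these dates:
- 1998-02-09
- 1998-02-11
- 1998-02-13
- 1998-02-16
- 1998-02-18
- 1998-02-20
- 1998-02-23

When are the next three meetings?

The gap pattern 2, 2, 3, 2, 2, 3 repeats every 3 events.
These are the Mondays, Wednesdays and Fridays of each week.
Next Wednesday: 1998-02-25.
Next Friday: 1998-02-27.
The following Monday is 1998-03-02.

1998-02-25, 1998-02-27, 1998-03-02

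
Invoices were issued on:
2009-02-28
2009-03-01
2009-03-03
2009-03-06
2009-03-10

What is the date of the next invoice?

Gaps: 1, 2, 3, 4 days — each gap is 1 larger than the previous one.
Next gap: 5 days. 2009-03-10 + 5 days = 2009-03-15.

2009-03-15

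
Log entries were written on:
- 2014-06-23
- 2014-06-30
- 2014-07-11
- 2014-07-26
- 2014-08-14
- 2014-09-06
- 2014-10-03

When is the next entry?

2014-11-03

The spacing grows by 4 each time: 7, 11, 15, 19, 23, 27 days.
Next gap: 31 days. 2014-10-03 + 31 days = 2014-11-03.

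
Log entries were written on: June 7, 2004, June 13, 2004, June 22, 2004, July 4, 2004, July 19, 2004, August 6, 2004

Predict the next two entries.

The spacing grows by 3 each time: 6, 9, 12, 15, 18 days.
Next gap: 21 days. August 6, 2004 + 21 days = August 27, 2004.
Next gap: 24 days. August 27, 2004 + 24 days = September 20, 2004.

August 27, 2004; September 20, 2004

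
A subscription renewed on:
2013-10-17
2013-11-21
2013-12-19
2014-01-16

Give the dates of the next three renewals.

2014-02-20, 2014-03-20, 2014-04-17

All dates are Thursdays, 35, 28, 28 days apart.
Specifically, the 3rd Thursday of each month.
February 2014 — 3rd Thursday is 2014-02-20.
March 2014 — 3rd Thursday is 2014-03-20.
April 2014 — 3rd Thursday is 2014-04-17.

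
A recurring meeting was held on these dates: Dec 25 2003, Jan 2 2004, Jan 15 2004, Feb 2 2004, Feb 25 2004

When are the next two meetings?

Mar 24 2004, Apr 26 2004

Intervals are 8, 13, 18, 23 days — an arithmetic progression with common difference 5.
Next gap: 28 days. Feb 25 2004 + 28 days = Mar 24 2004.
Next gap: 33 days. Mar 24 2004 + 33 days = Apr 26 2004.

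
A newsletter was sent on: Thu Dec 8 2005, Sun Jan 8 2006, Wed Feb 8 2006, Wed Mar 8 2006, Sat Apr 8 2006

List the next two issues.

Mon May 8 2006, Thu Jun 8 2006

The day-of-month is always 8 (31, 31, 28, 31 days between events).
So this recurs on the 8th of each month.
Next: May 2006 → Mon May 8 2006.
June 2006: Thu Jun 8 2006.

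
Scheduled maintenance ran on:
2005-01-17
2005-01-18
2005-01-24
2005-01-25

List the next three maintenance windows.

Every event lands on a Monday or Tuesday (gaps cycle 1, 6, 1).
So the schedule is: every Monday and Tuesday.
The following Monday is 2005-01-31.
The following Tuesday is 2005-02-01.
Next Monday: 2005-02-07.

2005-01-31, 2005-02-01, 2005-02-07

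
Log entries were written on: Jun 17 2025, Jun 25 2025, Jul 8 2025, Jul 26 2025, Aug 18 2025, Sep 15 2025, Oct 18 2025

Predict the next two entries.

Intervals are 8, 13, 18, 23, 28, 33 days — an arithmetic progression with common difference 5.
Next gap: 38 days. Oct 18 2025 + 38 days = Nov 25 2025.
Next gap: 43 days. Nov 25 2025 + 43 days = Jan 7 2026.

Nov 25 2025, Jan 7 2026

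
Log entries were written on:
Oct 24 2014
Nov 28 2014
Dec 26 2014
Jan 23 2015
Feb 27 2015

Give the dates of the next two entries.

Mar 27 2015, Apr 24 2015

These are Fridays at 28- or 35-day spacing (35, 28, 28, 35).
The pattern: 4th Friday of the month.
4th Friday of March 2015: Mar 27 2015.
4th Friday of April 2015: Apr 24 2015.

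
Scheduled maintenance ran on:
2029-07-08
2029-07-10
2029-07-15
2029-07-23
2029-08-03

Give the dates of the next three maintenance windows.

2029-08-17, 2029-09-03, 2029-09-23

Gaps: 2, 5, 8, 11 days — each gap is 3 larger than the previous one.
Next gap: 14 days. 2029-08-03 + 14 days = 2029-08-17.
Next gap: 17 days. 2029-08-17 + 17 days = 2029-09-03.
Next gap: 20 days. 2029-09-03 + 20 days = 2029-09-23.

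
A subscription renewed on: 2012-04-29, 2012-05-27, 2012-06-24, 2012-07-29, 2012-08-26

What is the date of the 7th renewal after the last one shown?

2013-03-31

Every date is a Sunday; gaps 28, 28, 35, 28 days.
Each is the last Sunday of its month (at least one falls on the 29th or later, ruling out '4th Sunday').
Last Sunday of September 2012: 2012-09-30.
Last Sunday of October 2012: 2012-10-28.
Last Sunday of November 2012: 2012-11-25.
Last Sunday of December 2012: 2012-12-30.
Last Sunday of January 2013: 2013-01-27.
Last Sunday of February 2013: 2013-02-24.
Last Sunday of March 2013: 2013-03-31.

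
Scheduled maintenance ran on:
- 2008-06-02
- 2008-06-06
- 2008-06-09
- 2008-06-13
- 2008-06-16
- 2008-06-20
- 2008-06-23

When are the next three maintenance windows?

2008-06-27, 2008-06-30, 2008-07-04

Every event lands on a Monday or Friday (gaps cycle 4, 3, 4, 3, 4, 3).
So the schedule is: every Monday and Friday.
Next Friday: 2008-06-27.
Next Monday: 2008-06-30.
Next Friday: 2008-07-04.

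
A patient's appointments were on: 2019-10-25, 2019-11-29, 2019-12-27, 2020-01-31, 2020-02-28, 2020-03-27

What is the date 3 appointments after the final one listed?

All Fridays; the gaps (35, 28, 35, 28, 28) vary with month length.
This is the last Friday of each month.
April 2020 ends with Friday 2020-04-24.
May 2020 ends with Friday 2020-05-29.
Last Friday of June 2020: 2020-06-26.

2020-06-26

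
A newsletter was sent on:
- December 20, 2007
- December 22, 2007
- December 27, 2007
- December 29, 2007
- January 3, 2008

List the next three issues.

January 5, 2008; January 10, 2008; January 12, 2008

Gaps: 2, 5, 2, 5 days — not constant, but cyclic with period 2.
The events fall on every Thursday and Saturday.
The following Saturday is January 5, 2008.
Next Thursday: January 10, 2008.
The following Saturday is January 12, 2008.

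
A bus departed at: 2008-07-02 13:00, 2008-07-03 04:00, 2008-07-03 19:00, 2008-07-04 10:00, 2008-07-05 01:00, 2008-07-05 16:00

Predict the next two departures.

2008-07-06 07:00, 2008-07-06 22:00

The interval is a steady 15 hours (15, 15, 15, 15, 15).
2008-07-05 16:00 + 15 h = 2008-07-06 07:00.
2008-07-06 07:00 + 15 h = 2008-07-06 22:00.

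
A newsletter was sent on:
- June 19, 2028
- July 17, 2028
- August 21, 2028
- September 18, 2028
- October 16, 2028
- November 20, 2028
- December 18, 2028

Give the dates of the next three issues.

All dates are Mondays, 28, 35, 28, 28, 35, 28 days apart.
Specifically, the 3rd Monday of each month.
3rd Monday of January 2029: January 15, 2029.
February 2029 — 3rd Monday is February 19, 2029.
March 2029 — 3rd Monday is March 19, 2029.

January 15, 2029; February 19, 2029; March 19, 2029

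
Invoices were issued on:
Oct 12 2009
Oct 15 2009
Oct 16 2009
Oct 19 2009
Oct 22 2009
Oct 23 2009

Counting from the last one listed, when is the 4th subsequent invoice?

The gap pattern 3, 1, 3, 3, 1 repeats every 3 events.
These are the Mondays, Thursdays and Fridays of each week.
Next Monday: Oct 26 2009.
Next Thursday: Oct 29 2009.
Next Friday: Oct 30 2009.
The following Monday is Nov 2 2009.

Nov 2 2009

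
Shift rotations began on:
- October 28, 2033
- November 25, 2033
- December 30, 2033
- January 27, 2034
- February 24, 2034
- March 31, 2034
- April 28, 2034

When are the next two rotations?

May 26, 2034; June 30, 2034

All Fridays; the gaps (28, 35, 28, 28, 35, 28) vary with month length.
This is the last Friday of each month.
Last Friday of May 2034: May 26, 2034.
June 2034 ends with Friday June 30, 2034.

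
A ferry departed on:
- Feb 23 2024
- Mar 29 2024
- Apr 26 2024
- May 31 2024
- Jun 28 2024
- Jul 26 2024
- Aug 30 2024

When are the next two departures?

Sep 27 2024, Oct 25 2024

These are Fridays with 35, 28, 35, 28, 28, 35-day gaps.
Each is the final Friday of its month — Mar 29 2024 is past the 28th, so '4th Friday' doesn't fit.
September 2024 ends with Friday Sep 27 2024.
Last Friday of October 2024: Oct 25 2024.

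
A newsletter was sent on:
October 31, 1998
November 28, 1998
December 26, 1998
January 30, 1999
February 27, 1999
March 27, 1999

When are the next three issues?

Every date is a Saturday; gaps 28, 28, 35, 28, 28 days.
Each is the last Saturday of its month (at least one falls on the 29th or later, ruling out '4th Saturday').
Last Saturday of April 1999: April 24, 1999.
Last Saturday of May 1999: May 29, 1999.
Last Saturday of June 1999: June 26, 1999.

April 24, 1999; May 29, 1999; June 26, 1999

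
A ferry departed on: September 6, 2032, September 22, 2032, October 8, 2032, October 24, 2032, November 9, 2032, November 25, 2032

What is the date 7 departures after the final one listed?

March 17, 2033

Every event comes 16 days after the last (16, 16, 16, 16, 16).
November 25, 2032 + 16 days = December 11, 2032.
December 11, 2032 + 16 days = December 27, 2032.
December 27, 2032 + 16 days = January 12, 2033.
January 12, 2033 + 16 days = January 28, 2033.
January 28, 2033 + 16 days = February 13, 2033.
February 13, 2033 + 16 days = March 1, 2033.
March 1, 2033 + 16 days = March 17, 2033.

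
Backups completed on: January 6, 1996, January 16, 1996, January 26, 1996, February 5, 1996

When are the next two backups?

February 15, 1996; February 25, 1996

Gaps between consecutive events: 10, 10, 10 days — a constant 10-day interval.
February 5, 1996 + 10 days = February 15, 1996.
February 15, 1996 + 10 days = February 25, 1996.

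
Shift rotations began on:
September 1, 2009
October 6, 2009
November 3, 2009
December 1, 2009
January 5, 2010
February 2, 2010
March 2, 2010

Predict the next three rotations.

April 6, 2010; May 4, 2010; June 1, 2010

All dates are Tuesdays, 35, 28, 28, 35, 28, 28 days apart.
Specifically, the 1st Tuesday of each month.
April 2010 — 1st Tuesday is April 6, 2010.
1st Tuesday of May 2010: May 4, 2010.
June 2010 — 1st Tuesday is June 1, 2010.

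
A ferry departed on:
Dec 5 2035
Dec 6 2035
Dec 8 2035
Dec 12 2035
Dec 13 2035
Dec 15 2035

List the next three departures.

The gap pattern 1, 2, 4, 1, 2 repeats every 3 events.
These are the Wednesdays, Thursdays and Saturdays of each week.
The following Wednesday is Dec 19 2035.
Next Thursday: Dec 20 2035.
Next Saturday: Dec 22 2035.

Dec 19 2035, Dec 20 2035, Dec 22 2035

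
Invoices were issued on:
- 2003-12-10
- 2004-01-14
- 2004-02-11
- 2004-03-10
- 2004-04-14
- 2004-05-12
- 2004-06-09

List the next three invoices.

2004-07-14, 2004-08-11, 2004-09-08

Gaps: 35, 28, 28, 35, 28, 28 days — a mix of 28 and 35. Every date is a Wednesday.
Each is the 2nd Wednesday of its month.
2nd Wednesday of July 2004: 2004-07-14.
August 2004 — 2nd Wednesday is 2004-08-11.
2nd Wednesday of September 2004: 2004-09-08.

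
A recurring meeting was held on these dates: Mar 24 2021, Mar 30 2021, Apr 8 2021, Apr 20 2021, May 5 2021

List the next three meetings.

May 23 2021, Jun 13 2021, Jul 7 2021

The spacing grows by 3 each time: 6, 9, 12, 15 days.
Next gap: 18 days. May 5 2021 + 18 days = May 23 2021.
Next gap: 21 days. May 23 2021 + 21 days = Jun 13 2021.
Next gap: 24 days. Jun 13 2021 + 24 days = Jul 7 2021.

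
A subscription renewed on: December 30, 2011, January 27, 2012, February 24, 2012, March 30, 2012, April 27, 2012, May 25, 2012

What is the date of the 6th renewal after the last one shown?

Every date is a Friday; gaps 28, 28, 35, 28, 28 days.
Each is the last Friday of its month (at least one falls on the 29th or later, ruling out '4th Friday').
Last Friday of June 2012: June 29, 2012.
Last Friday of July 2012: July 27, 2012.
Last Friday of August 2012: August 31, 2012.
Last Friday of September 2012: September 28, 2012.
Last Friday of October 2012: October 26, 2012.
Last Friday of November 2012: November 30, 2012.

November 30, 2012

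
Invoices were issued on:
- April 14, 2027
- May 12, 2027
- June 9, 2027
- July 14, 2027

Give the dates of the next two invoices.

Gaps: 28, 28, 35 days — a mix of 28 and 35. Every date is a Wednesday.
Each is the 2nd Wednesday of its month.
2nd Wednesday of August 2027: August 11, 2027.
September 2027 — 2nd Wednesday is September 8, 2027.

August 11, 2027; September 8, 2027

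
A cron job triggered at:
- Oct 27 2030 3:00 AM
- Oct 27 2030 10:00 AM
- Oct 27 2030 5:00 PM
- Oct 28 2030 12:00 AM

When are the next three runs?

Oct 28 2030 7:00 AM, Oct 28 2030 2:00 PM, Oct 28 2030 9:00 PM

Gaps: 7, 7, 7 hours — each event is 7 hours after the previous one.
Oct 28 2030 12:00 AM + 7 h = Oct 28 2030 7:00 AM.
Oct 28 2030 7:00 AM + 7 h = Oct 28 2030 2:00 PM.
Oct 28 2030 2:00 PM + 7 h = Oct 28 2030 9:00 PM.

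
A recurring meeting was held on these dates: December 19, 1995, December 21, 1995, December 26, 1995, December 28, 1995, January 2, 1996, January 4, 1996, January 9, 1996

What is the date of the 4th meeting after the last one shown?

January 23, 1996

Gaps: 2, 5, 2, 5, 2, 5 days — not constant, but cyclic with period 2.
The events fall on every Tuesday and Thursday.
The following Thursday is January 11, 1996.
The following Tuesday is January 16, 1996.
The following Thursday is January 18, 1996.
Next Tuesday: January 23, 1996.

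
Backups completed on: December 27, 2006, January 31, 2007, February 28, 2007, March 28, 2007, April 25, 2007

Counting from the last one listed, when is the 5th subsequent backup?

September 26, 2007

Every date is a Wednesday; gaps 35, 28, 28, 28 days.
Each is the last Wednesday of its month (at least one falls on the 29th or later, ruling out '4th Wednesday').
May 2007 ends with Wednesday May 30, 2007.
Last Wednesday of June 2007: June 27, 2007.
July 2007 ends with Wednesday July 25, 2007.
August 2007 ends with Wednesday August 29, 2007.
September 2007 ends with Wednesday September 26, 2007.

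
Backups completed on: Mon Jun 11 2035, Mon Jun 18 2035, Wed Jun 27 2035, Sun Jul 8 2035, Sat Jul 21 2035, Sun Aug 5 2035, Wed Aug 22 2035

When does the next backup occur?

Gaps: 7, 9, 11, 13, 15, 17 days — each gap is 2 larger than the previous one.
Next gap: 19 days. Wed Aug 22 2035 + 19 days = Mon Sep 10 2035.

Mon Sep 10 2035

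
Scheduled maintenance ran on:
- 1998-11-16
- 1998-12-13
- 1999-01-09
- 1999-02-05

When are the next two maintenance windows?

The spacing is 27, 27, 27 days — always 27 days.
1999-02-05 + 27 days = 1999-03-04.
1999-03-04 + 27 days = 1999-03-31.

1999-03-04, 1999-03-31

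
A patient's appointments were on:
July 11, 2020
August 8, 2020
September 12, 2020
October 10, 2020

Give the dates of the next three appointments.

Gaps: 28, 35, 28 days — a mix of 28 and 35. Every date is a Saturday.
Each is the 2nd Saturday of its month.
November 2020 — 2nd Saturday is November 14, 2020.
December 2020 — 2nd Saturday is December 12, 2020.
2nd Saturday of January 2021: January 9, 2021.

November 14, 2020; December 12, 2020; January 9, 2021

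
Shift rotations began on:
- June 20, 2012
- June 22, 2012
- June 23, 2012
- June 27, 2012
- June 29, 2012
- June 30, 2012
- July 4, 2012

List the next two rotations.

The gap pattern 2, 1, 4, 2, 1, 4 repeats every 3 events.
These are the Wednesdays, Fridays and Saturdays of each week.
Next Friday: July 6, 2012.
The following Saturday is July 7, 2012.

July 6, 2012; July 7, 2012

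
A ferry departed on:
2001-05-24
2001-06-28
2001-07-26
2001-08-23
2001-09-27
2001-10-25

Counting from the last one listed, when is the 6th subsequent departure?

2002-04-25

All dates are Thursdays, 35, 28, 28, 35, 28 days apart.
Specifically, the 4th Thursday of each month.
November 2001 — 4th Thursday is 2001-11-22.
December 2001 — 4th Thursday is 2001-12-27.
4th Thursday of January 2002: 2002-01-24.
February 2002 — 4th Thursday is 2002-02-28.
March 2002 — 4th Thursday is 2002-03-28.
4th Thursday of April 2002: 2002-04-25.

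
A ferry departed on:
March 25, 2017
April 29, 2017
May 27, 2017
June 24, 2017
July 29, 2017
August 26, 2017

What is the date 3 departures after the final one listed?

November 25, 2017

All Saturdays; the gaps (35, 28, 28, 35, 28) vary with month length.
This is the last Saturday of each month.
September 2017 ends with Saturday September 30, 2017.
October 2017 ends with Saturday October 28, 2017.
November 2017 ends with Saturday November 25, 2017.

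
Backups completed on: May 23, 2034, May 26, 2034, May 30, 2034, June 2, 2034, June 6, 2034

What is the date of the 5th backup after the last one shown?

June 23, 2034

Gaps: 3, 4, 3, 4 days — not constant, but cyclic with period 2.
The events fall on every Tuesday and Friday.
The following Friday is June 9, 2034.
The following Tuesday is June 13, 2034.
Next Friday: June 16, 2034.
The following Tuesday is June 20, 2034.
Next Friday: June 23, 2034.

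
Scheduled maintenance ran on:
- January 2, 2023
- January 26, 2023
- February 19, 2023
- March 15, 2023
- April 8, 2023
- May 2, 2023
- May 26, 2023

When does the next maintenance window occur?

Gaps between consecutive events: 24, 24, 24, 24, 24, 24 days — a constant 24-day interval.
May 26, 2023 + 24 days = June 19, 2023.

June 19, 2023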